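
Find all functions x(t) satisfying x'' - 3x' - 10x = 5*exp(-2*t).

x = C1*exp(-2*t) + C2*exp(5*t) - 5*t*exp(-2*t)/7

Characteristic equation r² - 3r - 10 = 0 factors as (r + 2)(r - 5) = 0, so r = -2, 5.
Hence x_h = C1*exp(-2*t) + C2*exp(5*t).
Since exp(-2*t) solves the homogeneous equation (r = -2 is a root of multiplicity 1), multiply the trial by t. Try x_p = A*t*exp(-2*t). Substituting into the equation and dividing by exp(-2*t) gives A = -5/7, so x_p = -5*t*exp(-2*t)/7.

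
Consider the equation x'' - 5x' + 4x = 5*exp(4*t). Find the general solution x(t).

Characteristic equation r² - 5r + 4 = 0 factors as (r - 4)(r - 1) = 0, so r = 4, 1.
Hence x_h = C1*exp(4*t) + C2*exp(t).
Since exp(4*t) solves the homogeneous equation (r = 4 is a root of multiplicity 1), multiply the trial by t. Try x_p = A*t*exp(4*t). Substituting into the equation and dividing by exp(4*t) gives A = 5/3, so x_p = 5*t*exp(4*t)/3.

x = C1*exp(4*t) + C2*exp(t) + 5*t*exp(4*t)/3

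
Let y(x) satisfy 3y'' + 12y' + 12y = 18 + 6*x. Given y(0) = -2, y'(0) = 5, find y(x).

Divide through by 3: y'' + 4y' + 4y = 6 + 2*x.
Characteristic equation r² + 4r + 4 = 0 has discriminant (4)² - 4·(4) = 0, so r = -2 is a repeated root.
Hence y_h = (C1 + C2*x)*exp(-2*x).
For the particular solution try y_p = A0 + A1*x. Substituting and matching coefficients of each power of x gives A0 = 1, A1 = 1/2, so y_p = 1 + x/2.
General solution: y = 1 + x/2 + C1*exp(-2*x) + C2*x*exp(-2*x).
Apply the initial conditions: y(0) = 1 + C1 = -2 and y'(0) = 1/2 + C2 - 2*C1 = 5. Solving gives C1 = -3, C2 = -3/2.

y = 1 + x/2 - 3*exp(-2*x) - 3*x*exp(-2*x)/2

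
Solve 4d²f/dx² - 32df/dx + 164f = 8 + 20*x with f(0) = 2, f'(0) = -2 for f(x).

Divide through by 4: f'' - 8f' + 41f = 2 + 5*x.
Characteristic equation r² - 8r + 41 = 0 has discriminant (-8)² - 4·(41) = -100 < 0, so r = 4 ± 5i.
Hence f_h = C1*cos(5*x)*exp(4*x) + C2*exp(4*x)*sin(5*x).
For the particular solution try f_p = A0 + A1*x. Substituting and matching coefficients of each power of x gives A0 = 122/1681, A1 = 5/41, so f_p = 122/1681 + 5*x/41.
General solution: f = 122/1681 + 5*x/41 + C1*cos(5*x)*exp(4*x) + C2*exp(4*x)*sin(5*x).
Apply the initial conditions: f(0) = 122/1681 + C1 = 2 and f'(0) = 5/41 + 4*C1 + 5*C2 = -2. Solving gives C1 = 3240/1681, C2 = -16527/8405.

f = 122/1681 + 5*x/41 - 16527*exp(4*x)*sin(5*x)/8405 + 3240*cos(5*x)*exp(4*x)/1681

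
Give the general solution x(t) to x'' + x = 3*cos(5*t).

Characteristic equation r² + 1 = 0 has discriminant (0)² - 4·(1) = -4 < 0, so r = ± i.
Hence x_h = C1*cos(t) + C2*sin(t).
Try x_p = A*cos(5*t) + B*sin(5*t). Substituting and equating the coefficients of cos(5t) and sin(5t) gives A = -1/8, B = 0, so x_p = -cos(5*t)/8.

x = -cos(5*t)/8 + C1*cos(t) + C2*sin(t)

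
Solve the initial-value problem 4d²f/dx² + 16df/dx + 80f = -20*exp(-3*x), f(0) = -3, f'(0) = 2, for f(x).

Divide through by 4: f'' + 4f' + 20f = -5*exp(-3*x).
Characteristic equation r² + 4r + 20 = 0 has discriminant (4)² - 4·(20) = -64 < 0, so r = -2 ± 4i.
Hence f_h = C1*cos(4*x)*exp(-2*x) + C2*exp(-2*x)*sin(4*x).
Try f_p = A*exp(-3*x). Substituting into the equation and dividing by exp(-3*x) gives A = -5/17, so f_p = -5*exp(-3*x)/17.
General solution: f = -5*exp(-3*x)/17 + C1*cos(4*x)*exp(-2*x) + C2*exp(-2*x)*sin(4*x).
Apply the initial conditions: f(0) = -5/17 + C1 = -3 and f'(0) = 15/17 - 2*C1 + 4*C2 = 2. Solving gives C1 = -46/17, C2 = -73/68.

f = -5*exp(-3*x)/17 - 73*exp(-2*x)*sin(4*x)/68 - 46*cos(4*x)*exp(-2*x)/17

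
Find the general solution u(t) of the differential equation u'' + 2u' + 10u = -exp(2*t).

u = -exp(2*t)/18 + C1*cos(3*t)*exp(-t) + C2*exp(-t)*sin(3*t)

Characteristic equation r² + 2r + 10 = 0 has discriminant (2)² - 4·(10) = -36 < 0, so r = -1 ± 3i.
Hence u_h = C1*cos(3*t)*exp(-t) + C2*exp(-t)*sin(3*t).
Try u_p = A*exp(2*t). Substituting into the equation and dividing by exp(2*t) gives A = -1/18, so u_p = -exp(2*t)/18.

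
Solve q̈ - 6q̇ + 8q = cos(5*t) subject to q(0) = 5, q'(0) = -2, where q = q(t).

Characteristic equation r² - 6r + 8 = 0 factors as (r - 2)(r - 4) = 0, so r = 2, 4.
Hence q_h = C1*exp(2*t) + C2*exp(4*t).
Try q_p = A*cos(5*t) + B*sin(5*t). Substituting and equating the coefficients of cos(5t) and sin(5t) gives A = -17/1189, B = -30/1189, so q_p = -30*sin(5*t)/1189 - 17*cos(5*t)/1189.
General solution: q = -30*sin(5*t)/1189 - 17*cos(5*t)/1189 + C1*exp(2*t) + C2*exp(4*t).
Apply the initial conditions: q(0) = -17/1189 + C1 + C2 = 5 and q'(0) = -150/1189 + 2*C1 + 4*C2 = -2. Solving gives C1 = 318/29, C2 = -244/41.

q = -244*exp(4*t)/41 - 30*sin(5*t)/1189 - 17*cos(5*t)/1189 + 318*exp(2*t)/29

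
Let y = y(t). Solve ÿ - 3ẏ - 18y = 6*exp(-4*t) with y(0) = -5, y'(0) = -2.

y = -82*exp(6*t)/45 - 34*exp(-3*t)/9 + 3*exp(-4*t)/5

Characteristic equation r² - 3r - 18 = 0 factors as (r + 3)(r - 6) = 0, so r = -3, 6.
Hence y_h = C1*exp(-3*t) + C2*exp(6*t).
Try y_p = A*exp(-4*t). Substituting into the equation and dividing by exp(-4*t) gives A = 3/5, so y_p = 3*exp(-4*t)/5.
General solution: y = 3*exp(-4*t)/5 + C1*exp(-3*t) + C2*exp(6*t).
Apply the initial conditions: y(0) = 3/5 + C1 + C2 = -5 and y'(0) = -12/5 - 3*C1 + 6*C2 = -2. Solving gives C1 = -34/9, C2 = -82/45.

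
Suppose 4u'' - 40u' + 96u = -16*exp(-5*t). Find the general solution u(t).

Divide through by 4: u'' - 10u' + 24u = -4*exp(-5*t).
Characteristic equation r² - 10r + 24 = 0 factors as (r - 4)(r - 6) = 0, so r = 4, 6.
Hence u_h = C1*exp(4*t) + C2*exp(6*t).
Try u_p = A*exp(-5*t). Substituting into the equation and dividing by exp(-5*t) gives A = -4/99, so u_p = -4*exp(-5*t)/99.

u = -4*exp(-5*t)/99 + C1*exp(4*t) + C2*exp(6*t)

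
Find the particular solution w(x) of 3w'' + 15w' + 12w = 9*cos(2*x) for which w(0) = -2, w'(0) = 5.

Divide through by 3: w'' + 5w' + 4w = 3*cos(2*x).
Characteristic equation r² + 5r + 4 = 0 factors as (r + 1)(r + 4) = 0, so r = -1, -4.
Hence w_h = C1*exp(-x) + C2*exp(-4*x).
Try w_p = A*cos(2*x) + B*sin(2*x). Substituting and equating the coefficients of cos(2x) and sin(2x) gives A = 0, B = 3/10, so w_p = 3*sin(2*x)/10.
General solution: w = 3*sin(2*x)/10 + C1*exp(-x) + C2*exp(-4*x).
Apply the initial conditions: w(0) = C1 + C2 = -2 and w'(0) = 3/5 - C1 - 4*C2 = 5. Solving gives C1 = -6/5, C2 = -4/5.

w = -6*exp(-x)/5 - 4*exp(-4*x)/5 + 3*sin(2*x)/10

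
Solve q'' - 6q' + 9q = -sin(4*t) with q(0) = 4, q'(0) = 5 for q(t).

Characteristic equation r² - 6r + 9 = 0 has discriminant (-6)² - 4·(9) = 0, so r = 3 is a repeated root.
Hence q_h = (C1 + C2*t)*exp(3*t).
Try q_p = A*cos(4*t) + B*sin(4*t). Substituting and equating the coefficients of cos(4t) and sin(4t) gives A = -24/625, B = 7/625, so q_p = -24*cos(4*t)/625 + 7*sin(4*t)/625.
General solution: q = -24*cos(4*t)/625 + 7*sin(4*t)/625 + C1*exp(3*t) + C2*t*exp(3*t).
Apply the initial conditions: q(0) = -24/625 + C1 = 4 and q'(0) = 28/625 + C2 + 3*C1 = 5. Solving gives C1 = 2524/625, C2 = -179/25.

q = -24*cos(4*t)/625 + 7*sin(4*t)/625 + 2524*exp(3*t)/625 - 179*t*exp(3*t)/25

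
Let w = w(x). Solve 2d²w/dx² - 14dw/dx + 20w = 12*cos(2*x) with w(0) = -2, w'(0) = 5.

w = -21*sin(2*x)/58 - 11*exp(2*x)/2 + 9*cos(2*x)/58 + 97*exp(5*x)/29

Divide through by 2: w'' - 7w' + 10w = 6*cos(2*x).
Characteristic equation r² - 7r + 10 = 0 factors as (r - 2)(r - 5) = 0, so r = 2, 5.
Hence w_h = C1*exp(2*x) + C2*exp(5*x).
Try w_p = A*cos(2*x) + B*sin(2*x). Substituting and equating the coefficients of cos(2x) and sin(2x) gives A = 9/58, B = -21/58, so w_p = -21*sin(2*x)/58 + 9*cos(2*x)/58.
General solution: w = -21*sin(2*x)/58 + 9*cos(2*x)/58 + C1*exp(2*x) + C2*exp(5*x).
Apply the initial conditions: w(0) = 9/58 + C1 + C2 = -2 and w'(0) = -21/29 + 2*C1 + 5*C2 = 5. Solving gives C1 = -11/2, C2 = 97/29.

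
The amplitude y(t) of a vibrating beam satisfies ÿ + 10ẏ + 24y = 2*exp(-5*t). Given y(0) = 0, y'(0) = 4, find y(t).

y = -exp(-6*t) - 2*exp(-5*t) + 3*exp(-4*t)

Characteristic equation r² + 10r + 24 = 0 factors as (r + 6)(r + 4) = 0, so r = -6, -4.
Hence y_h = C1*exp(-6*t) + C2*exp(-4*t).
Try y_p = A*exp(-5*t). Substituting into the equation and dividing by exp(-5*t) gives A = -2, so y_p = -2*exp(-5*t).
General solution: y = -2*exp(-5*t) + C1*exp(-6*t) + C2*exp(-4*t).
Apply the initial conditions: y(0) = -2 + C1 + C2 = 0 and y'(0) = 10 - 6*C1 - 4*C2 = 4. Solving gives C1 = -1, C2 = 3.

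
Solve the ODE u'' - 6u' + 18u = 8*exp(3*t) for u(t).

Characteristic equation r² - 6r + 18 = 0 has discriminant (-6)² - 4·(18) = -36 < 0, so r = 3 ± 3i.
Hence u_h = C1*cos(3*t)*exp(3*t) + C2*exp(3*t)*sin(3*t).
Try u_p = A*exp(3*t). Substituting into the equation and dividing by exp(3*t) gives A = 8/9, so u_p = 8*exp(3*t)/9.

u = 8*exp(3*t)/9 + C1*cos(3*t)*exp(3*t) + C2*exp(3*t)*sin(3*t)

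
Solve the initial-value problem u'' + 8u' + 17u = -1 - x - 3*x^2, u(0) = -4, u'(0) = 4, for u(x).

Characteristic equation r² + 8r + 17 = 0 has discriminant (8)² - 4·(17) = -4 < 0, so r = -4 ± i.
Hence u_h = C1*cos(x)*exp(-4*x) + C2*exp(-4*x)*sin(x).
For the particular solution try u_p = A0 + A1*x + A2*x^2. Substituting and matching coefficients of each power of x gives A0 = -435/4913, A1 = 31/289, A2 = -3/17, so u_p = -435/4913 - 3*x^2/17 + 31*x/289.
General solution: u = -435/4913 - 3*x^2/17 + 31*x/289 + C1*cos(x)*exp(-4*x) + C2*exp(-4*x)*sin(x).
Apply the initial conditions: u(0) = -435/4913 + C1 = -4 and u'(0) = 31/289 + C2 - 4*C1 = 4. Solving gives C1 = -19217/4913, C2 = -57743/4913.

u = -435/4913 - 3*x**2/17 + 31*x/289 - 57743*exp(-4*x)*sin(x)/4913 - 19217*cos(x)*exp(-4*x)/4913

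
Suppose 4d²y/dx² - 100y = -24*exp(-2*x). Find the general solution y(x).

Divide through by 4: y'' - 25y = -6*exp(-2*x).
Characteristic equation r² - 25 = 0 factors as (r - 5)(r + 5) = 0, so r = 5, -5.
Hence y_h = C1*exp(5*x) + C2*exp(-5*x).
Try y_p = A*exp(-2*x). Substituting into the equation and dividing by exp(-2*x) gives A = 2/7, so y_p = 2*exp(-2*x)/7.

y = 2*exp(-2*x)/7 + C1*exp(5*x) + C2*exp(-5*x)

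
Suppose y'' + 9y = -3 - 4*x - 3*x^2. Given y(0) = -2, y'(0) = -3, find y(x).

y = -7/27 - 47*cos(3*x)/27 - 23*sin(3*x)/27 - 4*x/9 - x**2/3

Characteristic equation r² + 9 = 0 has discriminant (0)² - 4·(9) = -36 < 0, so r = ± 3i.
Hence y_h = C1*cos(3*x) + C2*sin(3*x).
For the particular solution try y_p = A0 + A1*x + A2*x^2. Substituting and matching coefficients of each power of x gives A0 = -7/27, A1 = -4/9, A2 = -1/3, so y_p = -7/27 - 4*x/9 - x^2/3.
General solution: y = -7/27 - 4*x/9 - x^2/3 + C1*cos(3*x) + C2*sin(3*x).
Apply the initial conditions: y(0) = -7/27 + C1 = -2 and y'(0) = -4/9 + 3*C2 = -3. Solving gives C1 = -47/27, C2 = -23/27.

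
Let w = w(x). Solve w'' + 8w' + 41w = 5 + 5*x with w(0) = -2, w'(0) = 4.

Characteristic equation r² + 8r + 41 = 0 has discriminant (8)² - 4·(41) = -100 < 0, so r = -4 ± 5i.
Hence w_h = C1*cos(5*x)*exp(-4*x) + C2*exp(-4*x)*sin(5*x).
For the particular solution try w_p = A0 + A1*x. Substituting and matching coefficients of each power of x gives A0 = 165/1681, A1 = 5/41, so w_p = 165/1681 + 5*x/41.
General solution: w = 165/1681 + 5*x/41 + C1*cos(5*x)*exp(-4*x) + C2*exp(-4*x)*sin(5*x).
Apply the initial conditions: w(0) = 165/1681 + C1 = -2 and w'(0) = 5/41 - 4*C1 + 5*C2 = 4. Solving gives C1 = -3527/1681, C2 = -7589/8405.

w = 165/1681 + 5*x/41 - 7589*exp(-4*x)*sin(5*x)/8405 - 3527*cos(5*x)*exp(-4*x)/1681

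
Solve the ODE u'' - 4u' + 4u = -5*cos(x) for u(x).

Characteristic equation r² - 4r + 4 = 0 has discriminant (-4)² - 4·(4) = 0, so r = 2 is a repeated root.
Hence u_h = (C1 + C2*x)*exp(2*x).
Try u_p = A*cos(x) + B*sin(x). Substituting and equating the coefficients of cos(x) and sin(x) gives A = -3/5, B = 4/5, so u_p = -3*cos(x)/5 + 4*sin(x)/5.

u = -3*cos(x)/5 + 4*sin(x)/5 + C1*exp(2*x) + C2*x*exp(2*x)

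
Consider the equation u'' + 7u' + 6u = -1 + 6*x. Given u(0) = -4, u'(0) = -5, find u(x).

Characteristic equation r² + 7r + 6 = 0 factors as (r + 1)(r + 6) = 0, so r = -1, -6.
Hence u_h = C1*exp(-x) + C2*exp(-6*x).
For the particular solution try u_p = A0 + A1*x. Substituting and matching coefficients of each power of x gives A0 = -4/3, A1 = 1, so u_p = -4/3 + x.
General solution: u = -4/3 + x + C1*exp(-x) + C2*exp(-6*x).
Apply the initial conditions: u(0) = -4/3 + C1 + C2 = -4 and u'(0) = 1 - C1 - 6*C2 = -5. Solving gives C1 = -22/5, C2 = 26/15.

u = -4/3 + x - 22*exp(-x)/5 + 26*exp(-6*x)/15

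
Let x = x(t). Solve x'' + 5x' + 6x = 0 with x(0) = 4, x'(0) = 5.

Characteristic equation r² + 5r + 6 = 0 factors as (r + 2)(r + 3) = 0, so r = -2, -3.
Hence x_h = C1*exp(-2*t) + C2*exp(-3*t).
Apply the initial conditions: x(0) = C1 + C2 = 4 and x'(0) = -3*C2 - 2*C1 = 5. Solving gives C1 = 17, C2 = -13.

x = -13*exp(-3*t) + 17*exp(-2*t)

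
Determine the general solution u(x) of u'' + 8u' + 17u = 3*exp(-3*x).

u = 3*exp(-3*x)/2 + C1*cos(x)*exp(-4*x) + C2*exp(-4*x)*sin(x)

Characteristic equation r² + 8r + 17 = 0 has discriminant (8)² - 4·(17) = -4 < 0, so r = -4 ± i.
Hence u_h = C1*cos(x)*exp(-4*x) + C2*exp(-4*x)*sin(x).
Try u_p = A*exp(-3*x). Substituting into the equation and dividing by exp(-3*x) gives A = 3/2, so u_p = 3*exp(-3*x)/2.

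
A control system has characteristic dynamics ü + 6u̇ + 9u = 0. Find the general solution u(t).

Characteristic equation r² + 6r + 9 = 0 has discriminant (6)² - 4·(9) = 0, so r = -3 is a repeated root.
Hence u_h = (C1 + C2*t)*exp(-3*t).

u = C1*exp(-3*t) + C2*t*exp(-3*t)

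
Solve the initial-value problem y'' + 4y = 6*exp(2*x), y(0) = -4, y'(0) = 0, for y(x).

Characteristic equation r² + 4 = 0 has discriminant (0)² - 4·(4) = -16 < 0, so r = ± 2i.
Hence y_h = C1*cos(2*x) + C2*sin(2*x).
Try y_p = A*exp(2*x). Substituting into the equation and dividing by exp(2*x) gives A = 3/4, so y_p = 3*exp(2*x)/4.
General solution: y = 3*exp(2*x)/4 + C1*cos(2*x) + C2*sin(2*x).
Apply the initial conditions: y(0) = 3/4 + C1 = -4 and y'(0) = 3/2 + 2*C2 = 0. Solving gives C1 = -19/4, C2 = -3/4.

y = -19*cos(2*x)/4 - 3*sin(2*x)/4 + 3*exp(2*x)/4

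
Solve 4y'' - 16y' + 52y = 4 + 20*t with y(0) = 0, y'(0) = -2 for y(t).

Divide through by 4: y'' - 4y' + 13y = 1 + 5*t.
Characteristic equation r² - 4r + 13 = 0 has discriminant (-4)² - 4·(13) = -36 < 0, so r = 2 ± 3i.
Hence y_h = C1*cos(3*t)*exp(2*t) + C2*exp(2*t)*sin(3*t).
For the particular solution try y_p = A0 + A1*t. Substituting and matching coefficients of each power of t gives A0 = 33/169, A1 = 5/13, so y_p = 33/169 + 5*t/13.
General solution: y = 33/169 + 5*t/13 + C1*cos(3*t)*exp(2*t) + C2*exp(2*t)*sin(3*t).
Apply the initial conditions: y(0) = 33/169 + C1 = 0 and y'(0) = 5/13 + 2*C1 + 3*C2 = -2. Solving gives C1 = -33/169, C2 = -337/507.

y = 33/169 + 5*t/13 - 337*exp(2*t)*sin(3*t)/507 - 33*cos(3*t)*exp(2*t)/169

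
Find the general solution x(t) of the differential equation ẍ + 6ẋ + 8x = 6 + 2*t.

x = 9/16 + t/4 + C1*exp(-2*t) + C2*exp(-4*t)

Characteristic equation r² + 6r + 8 = 0 factors as (r + 2)(r + 4) = 0, so r = -2, -4.
Hence x_h = C1*exp(-2*t) + C2*exp(-4*t).
For the particular solution try x_p = A0 + A1*t. Substituting and matching coefficients of each power of t gives A0 = 9/16, A1 = 1/4, so x_p = 9/16 + t/4.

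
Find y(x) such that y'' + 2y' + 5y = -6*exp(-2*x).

y = -6*exp(-2*x)/5 + C1*cos(2*x)*exp(-x) + C2*exp(-x)*sin(2*x)

Characteristic equation r² + 2r + 5 = 0 has discriminant (2)² - 4·(5) = -16 < 0, so r = -1 ± 2i.
Hence y_h = C1*cos(2*x)*exp(-x) + C2*exp(-x)*sin(2*x).
Try y_p = A*exp(-2*x). Substituting into the equation and dividing by exp(-2*x) gives A = -6/5, so y_p = -6*exp(-2*x)/5.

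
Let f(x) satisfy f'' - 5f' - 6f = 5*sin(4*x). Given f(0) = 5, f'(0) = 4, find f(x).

Characteristic equation r² - 5r - 6 = 0 factors as (r + 1)(r - 6) = 0, so r = -1, 6.
Hence f_h = C1*exp(-x) + C2*exp(6*x).
Try f_p = A*cos(4*x) + B*sin(4*x). Substituting and equating the coefficients of cos(4x) and sin(4x) gives A = 25/221, B = -55/442, so f_p = -55*sin(4*x)/442 + 25*cos(4*x)/221.
General solution: f = -55*sin(4*x)/442 + 25*cos(4*x)/221 + C1*exp(-x) + C2*exp(6*x).
Apply the initial conditions: f(0) = 25/221 + C1 + C2 = 5 and f'(0) = -110/221 - C1 + 6*C2 = 4. Solving gives C1 = 422/119, C2 = 122/91.

f = -55*sin(4*x)/442 + 25*cos(4*x)/221 + 122*exp(6*x)/91 + 422*exp(-x)/119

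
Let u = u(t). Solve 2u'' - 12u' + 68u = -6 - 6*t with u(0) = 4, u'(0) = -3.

u = -30/289 - 3*t/34 - 8799*exp(3*t)*sin(5*t)/2890 + 1186*cos(5*t)*exp(3*t)/289

Divide through by 2: u'' - 6u' + 34u = -3 - 3*t.
Characteristic equation r² - 6r + 34 = 0 has discriminant (-6)² - 4·(34) = -100 < 0, so r = 3 ± 5i.
Hence u_h = C1*cos(5*t)*exp(3*t) + C2*exp(3*t)*sin(5*t).
For the particular solution try u_p = A0 + A1*t. Substituting and matching coefficients of each power of t gives A0 = -30/289, A1 = -3/34, so u_p = -30/289 - 3*t/34.
General solution: u = -30/289 - 3*t/34 + C1*cos(5*t)*exp(3*t) + C2*exp(3*t)*sin(5*t).
Apply the initial conditions: u(0) = -30/289 + C1 = 4 and u'(0) = -3/34 + 3*C1 + 5*C2 = -3. Solving gives C1 = 1186/289, C2 = -8799/2890.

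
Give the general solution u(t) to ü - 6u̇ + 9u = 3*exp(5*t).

Characteristic equation r² - 6r + 9 = 0 has discriminant (-6)² - 4·(9) = 0, so r = 3 is a repeated root.
Hence u_h = (C1 + C2*t)*exp(3*t).
Try u_p = A*exp(5*t). Substituting into the equation and dividing by exp(5*t) gives A = 3/4, so u_p = 3*exp(5*t)/4.

u = 3*exp(5*t)/4 + C1*exp(3*t) + C2*t*exp(3*t)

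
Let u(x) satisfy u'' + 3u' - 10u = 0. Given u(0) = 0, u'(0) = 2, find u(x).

u = -2*exp(-5*x)/7 + 2*exp(2*x)/7

Characteristic equation r² + 3r - 10 = 0 factors as (r - 2)(r + 5) = 0, so r = 2, -5.
Hence u_h = C1*exp(2*x) + C2*exp(-5*x).
Apply the initial conditions: u(0) = C1 + C2 = 0 and u'(0) = -5*C2 + 2*C1 = 2. Solving gives C1 = 2/7, C2 = -2/7.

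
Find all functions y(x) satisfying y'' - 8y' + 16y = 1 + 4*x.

y = 3/16 + x/4 + C1*exp(4*x) + C2*x*exp(4*x)

Characteristic equation r² - 8r + 16 = 0 has discriminant (-8)² - 4·(16) = 0, so r = 4 is a repeated root.
Hence y_h = (C1 + C2*x)*exp(4*x).
For the particular solution try y_p = A0 + A1*x. Substituting and matching coefficients of each power of x gives A0 = 3/16, A1 = 1/4, so y_p = 3/16 + x/4.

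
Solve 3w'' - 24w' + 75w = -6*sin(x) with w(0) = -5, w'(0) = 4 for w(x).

Divide through by 3: w'' - 8w' + 25w = -2*sin(x).
Characteristic equation r² - 8r + 25 = 0 has discriminant (-8)² - 4·(25) = -36 < 0, so r = 4 ± 3i.
Hence w_h = C1*cos(3*x)*exp(4*x) + C2*exp(4*x)*sin(3*x).
Try w_p = A*cos(x) + B*sin(x). Substituting and equating the coefficients of cos(x) and sin(x) gives A = -1/40, B = -3/40, so w_p = -3*sin(x)/40 - cos(x)/40.
General solution: w = -3*sin(x)/40 - cos(x)/40 + C1*cos(3*x)*exp(4*x) + C2*exp(4*x)*sin(3*x).
Apply the initial conditions: w(0) = -1/40 + C1 = -5 and w'(0) = -3/40 + 3*C2 + 4*C1 = 4. Solving gives C1 = -199/40, C2 = 959/120.

w = -3*sin(x)/40 - cos(x)/40 - 199*cos(3*x)*exp(4*x)/40 + 959*exp(4*x)*sin(3*x)/120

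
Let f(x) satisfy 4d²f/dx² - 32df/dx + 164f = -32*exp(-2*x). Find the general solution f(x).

f = -8*exp(-2*x)/61 + C1*cos(5*x)*exp(4*x) + C2*exp(4*x)*sin(5*x)

Divide through by 4: f'' - 8f' + 41f = -8*exp(-2*x).
Characteristic equation r² - 8r + 41 = 0 has discriminant (-8)² - 4·(41) = -100 < 0, so r = 4 ± 5i.
Hence f_h = C1*cos(5*x)*exp(4*x) + C2*exp(4*x)*sin(5*x).
Try f_p = A*exp(-2*x). Substituting into the equation and dividing by exp(-2*x) gives A = -8/61, so f_p = -8*exp(-2*x)/61.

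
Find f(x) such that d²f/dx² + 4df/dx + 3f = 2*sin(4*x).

Characteristic equation r² + 4r + 3 = 0 factors as (r + 1)(r + 3) = 0, so r = -1, -3.
Hence f_h = C1*exp(-x) + C2*exp(-3*x).
Try f_p = A*cos(4*x) + B*sin(4*x). Substituting and equating the coefficients of cos(4x) and sin(4x) gives A = -32/425, B = -26/425, so f_p = -32*cos(4*x)/425 - 26*sin(4*x)/425.

f = -32*cos(4*x)/425 - 26*sin(4*x)/425 + C1*exp(-x) + C2*exp(-3*x)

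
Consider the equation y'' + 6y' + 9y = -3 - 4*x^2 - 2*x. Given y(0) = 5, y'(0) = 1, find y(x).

y = -13/27 - 4*x**2/9 + 10*x/27 + 148*exp(-3*x)/27 + 461*x*exp(-3*x)/27

Characteristic equation r² + 6r + 9 = 0 has discriminant (6)² - 4·(9) = 0, so r = -3 is a repeated root.
Hence y_h = (C1 + C2*x)*exp(-3*x).
For the particular solution try y_p = A0 + A1*x + A2*x^2. Substituting and matching coefficients of each power of x gives A0 = -13/27, A1 = 10/27, A2 = -4/9, so y_p = -13/27 - 4*x^2/9 + 10*x/27.
General solution: y = -13/27 - 4*x^2/9 + 10*x/27 + C1*exp(-3*x) + C2*x*exp(-3*x).
Apply the initial conditions: y(0) = -13/27 + C1 = 5 and y'(0) = 10/27 + C2 - 3*C1 = 1. Solving gives C1 = 148/27, C2 = 461/27.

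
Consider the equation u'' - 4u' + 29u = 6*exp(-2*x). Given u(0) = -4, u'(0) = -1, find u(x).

u = 6*exp(-2*x)/41 - 170*cos(5*x)*exp(2*x)/41 + 311*exp(2*x)*sin(5*x)/205

Characteristic equation r² - 4r + 29 = 0 has discriminant (-4)² - 4·(29) = -100 < 0, so r = 2 ± 5i.
Hence u_h = C1*cos(5*x)*exp(2*x) + C2*exp(2*x)*sin(5*x).
Try u_p = A*exp(-2*x). Substituting into the equation and dividing by exp(-2*x) gives A = 6/41, so u_p = 6*exp(-2*x)/41.
General solution: u = 6*exp(-2*x)/41 + C1*cos(5*x)*exp(2*x) + C2*exp(2*x)*sin(5*x).
Apply the initial conditions: u(0) = 6/41 + C1 = -4 and u'(0) = -12/41 + 2*C1 + 5*C2 = -1. Solving gives C1 = -170/41, C2 = 311/205.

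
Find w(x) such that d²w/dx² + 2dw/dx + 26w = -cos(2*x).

w = -11*cos(2*x)/250 - sin(2*x)/125 + C1*cos(5*x)*exp(-x) + C2*exp(-x)*sin(5*x)

Characteristic equation r² + 2r + 26 = 0 has discriminant (2)² - 4·(26) = -100 < 0, so r = -1 ± 5i.
Hence w_h = C1*cos(5*x)*exp(-x) + C2*exp(-x)*sin(5*x).
Try w_p = A*cos(2*x) + B*sin(2*x). Substituting and equating the coefficients of cos(2x) and sin(2x) gives A = -11/250, B = -1/125, so w_p = -11*cos(2*x)/250 - sin(2*x)/125.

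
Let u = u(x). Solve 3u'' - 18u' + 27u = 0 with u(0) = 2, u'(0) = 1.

Divide through by 3: u'' - 6u' + 9u = 0.
Characteristic equation r² - 6r + 9 = 0 has discriminant (-6)² - 4·(9) = 0, so r = 3 is a repeated root.
Hence u_h = (C1 + C2*x)*exp(3*x).
Apply the initial conditions: u(0) = C1 = 2 and u'(0) = C2 + 3*C1 = 1. Solving gives C1 = 2, C2 = -5.

u = 2*exp(3*x) - 5*x*exp(3*x)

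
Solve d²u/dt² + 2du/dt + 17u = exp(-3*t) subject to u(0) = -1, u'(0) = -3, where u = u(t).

Characteristic equation r² + 2r + 17 = 0 has discriminant (2)² - 4·(17) = -64 < 0, so r = -1 ± 4i.
Hence u_h = C1*cos(4*t)*exp(-t) + C2*exp(-t)*sin(4*t).
Try u_p = A*exp(-3*t). Substituting into the equation and dividing by exp(-3*t) gives A = 1/20, so u_p = exp(-3*t)/20.
General solution: u = exp(-3*t)/20 + C1*cos(4*t)*exp(-t) + C2*exp(-t)*sin(4*t).
Apply the initial conditions: u(0) = 1/20 + C1 = -1 and u'(0) = -3/20 - C1 + 4*C2 = -3. Solving gives C1 = -21/20, C2 = -39/40.

u = exp(-3*t)/20 - 39*exp(-t)*sin(4*t)/40 - 21*cos(4*t)*exp(-t)/20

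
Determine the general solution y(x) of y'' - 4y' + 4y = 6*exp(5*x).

y = 2*exp(5*x)/3 + C1*exp(2*x) + C2*x*exp(2*x)

Characteristic equation r² - 4r + 4 = 0 has discriminant (-4)² - 4·(4) = 0, so r = 2 is a repeated root.
Hence y_h = (C1 + C2*x)*exp(2*x).
Try y_p = A*exp(5*x). Substituting into the equation and dividing by exp(5*x) gives A = 2/3, so y_p = 2*exp(5*x)/3.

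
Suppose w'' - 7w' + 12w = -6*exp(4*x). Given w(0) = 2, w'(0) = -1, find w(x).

w = -exp(4*x) + 3*exp(3*x) - 6*x*exp(4*x)

Characteristic equation r² - 7r + 12 = 0 factors as (r - 3)(r - 4) = 0, so r = 3, 4.
Hence w_h = C1*exp(3*x) + C2*exp(4*x).
Since exp(4*x) solves the homogeneous equation (r = 4 is a root of multiplicity 1), multiply the trial by x. Try w_p = A*x*exp(4*x). Substituting into the equation and dividing by exp(4*x) gives A = -6, so w_p = -6*x*exp(4*x).
General solution: w = C1*exp(3*x) + C2*exp(4*x) - 6*x*exp(4*x).
Apply the initial conditions: w(0) = C1 + C2 = 2 and w'(0) = -6 + 3*C1 + 4*C2 = -1. Solving gives C1 = 3, C2 = -1.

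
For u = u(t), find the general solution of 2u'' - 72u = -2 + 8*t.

u = 1/36 - t/9 + C1*exp(-6*t) + C2*exp(6*t)

Divide through by 2: u'' - 36u = -1 + 4*t.
Characteristic equation r² - 36 = 0 factors as (r + 6)(r - 6) = 0, so r = -6, 6.
Hence u_h = C1*exp(-6*t) + C2*exp(6*t).
For the particular solution try u_p = A0 + A1*t. Substituting and matching coefficients of each power of t gives A0 = 1/36, A1 = -1/9, so u_p = 1/36 - t/9.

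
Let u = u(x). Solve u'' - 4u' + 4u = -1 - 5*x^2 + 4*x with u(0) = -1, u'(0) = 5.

Characteristic equation r² - 4r + 4 = 0 has discriminant (-4)² - 4·(4) = 0, so r = 2 is a repeated root.
Hence u_h = (C1 + C2*x)*exp(2*x).
For the particular solution try u_p = A0 + A1*x + A2*x^2. Substituting and matching coefficients of each power of x gives A0 = -9/8, A1 = -3/2, A2 = -5/4, so u_p = -9/8 - 5*x^2/4 - 3*x/2.
General solution: u = -9/8 - 5*x^2/4 - 3*x/2 + C1*exp(2*x) + C2*x*exp(2*x).
Apply the initial conditions: u(0) = -9/8 + C1 = -1 and u'(0) = -3/2 + C2 + 2*C1 = 5. Solving gives C1 = 1/8, C2 = 25/4.

u = -9/8 - 5*x**2/4 - 3*x/2 + exp(2*x)/8 + 25*x*exp(2*x)/4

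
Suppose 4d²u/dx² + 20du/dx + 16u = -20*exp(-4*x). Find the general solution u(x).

Divide through by 4: u'' + 5u' + 4u = -5*exp(-4*x).
Characteristic equation r² + 5r + 4 = 0 factors as (r + 4)(r + 1) = 0, so r = -4, -1.
Hence u_h = C1*exp(-4*x) + C2*exp(-x).
Since exp(-4*x) solves the homogeneous equation (r = -4 is a root of multiplicity 1), multiply the trial by x. Try u_p = A*x*exp(-4*x). Substituting into the equation and dividing by exp(-4*x) gives A = 5/3, so u_p = 5*x*exp(-4*x)/3.

u = C1*exp(-4*x) + C2*exp(-x) + 5*x*exp(-4*x)/3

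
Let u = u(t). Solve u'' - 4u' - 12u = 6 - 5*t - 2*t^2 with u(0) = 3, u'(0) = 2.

u = -31/54 + t**2/6 + 11*t/36 + 79*exp(-2*t)/32 + 955*exp(6*t)/864

Characteristic equation r² - 4r - 12 = 0 factors as (r - 6)(r + 2) = 0, so r = 6, -2.
Hence u_h = C1*exp(6*t) + C2*exp(-2*t).
For the particular solution try u_p = A0 + A1*t + A2*t^2. Substituting and matching coefficients of each power of t gives A0 = -31/54, A1 = 11/36, A2 = 1/6, so u_p = -31/54 + t^2/6 + 11*t/36.
General solution: u = -31/54 + t^2/6 + 11*t/36 + C1*exp(6*t) + C2*exp(-2*t).
Apply the initial conditions: u(0) = -31/54 + C1 + C2 = 3 and u'(0) = 11/36 - 2*C2 + 6*C1 = 2. Solving gives C1 = 955/864, C2 = 79/32.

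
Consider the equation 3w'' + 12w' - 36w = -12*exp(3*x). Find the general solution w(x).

Divide through by 3: w'' + 4w' - 12w = -4*exp(3*x).
Characteristic equation r² + 4r - 12 = 0 factors as (r - 2)(r + 6) = 0, so r = 2, -6.
Hence w_h = C1*exp(2*x) + C2*exp(-6*x).
Try w_p = A*exp(3*x). Substituting into the equation and dividing by exp(3*x) gives A = -4/9, so w_p = -4*exp(3*x)/9.

w = -4*exp(3*x)/9 + C1*exp(2*x) + C2*exp(-6*x)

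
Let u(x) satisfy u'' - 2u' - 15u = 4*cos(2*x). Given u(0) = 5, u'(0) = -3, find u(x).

Characteristic equation r² - 2r - 15 = 0 factors as (r + 3)(r - 5) = 0, so r = -3, 5.
Hence u_h = C1*exp(-3*x) + C2*exp(5*x).
Try u_p = A*cos(2*x) + B*sin(2*x). Substituting and equating the coefficients of cos(2x) and sin(2x) gives A = -76/377, B = -16/377, so u_p = -76*cos(2*x)/377 - 16*sin(2*x)/377.
General solution: u = -76*cos(2*x)/377 - 16*sin(2*x)/377 + C1*exp(-3*x) + C2*exp(5*x).
Apply the initial conditions: u(0) = -76/377 + C1 + C2 = 5 and u'(0) = -32/377 - 3*C1 + 5*C2 = -3. Solving gives C1 = 47/13, C2 = 46/29.

u = -76*cos(2*x)/377 - 16*sin(2*x)/377 + 46*exp(5*x)/29 + 47*exp(-3*x)/13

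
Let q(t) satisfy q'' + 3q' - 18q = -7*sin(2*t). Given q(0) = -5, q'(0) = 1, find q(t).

Characteristic equation r² + 3r - 18 = 0 factors as (r + 6)(r - 3) = 0, so r = -6, 3.
Hence q_h = C1*exp(-6*t) + C2*exp(3*t).
Try q_p = A*cos(2*t) + B*sin(2*t). Substituting and equating the coefficients of cos(2t) and sin(2t) gives A = 21/260, B = 77/260, so q_p = 21*cos(2*t)/260 + 77*sin(2*t)/260.
General solution: q = 21*cos(2*t)/260 + 77*sin(2*t)/260 + C1*exp(-6*t) + C2*exp(3*t).
Apply the initial conditions: q(0) = 21/260 + C1 + C2 = -5 and q'(0) = 77/130 - 6*C1 + 3*C2 = 1. Solving gives C1 = -313/180, C2 = -391/117.

q = -391*exp(3*t)/117 - 313*exp(-6*t)/180 + 21*cos(2*t)/260 + 77*sin(2*t)/260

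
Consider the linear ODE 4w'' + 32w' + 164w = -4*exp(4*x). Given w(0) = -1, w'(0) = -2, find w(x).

w = -exp(4*x)/89 - 526*exp(-4*x)*sin(5*x)/445 - 88*cos(5*x)*exp(-4*x)/89

Divide through by 4: w'' + 8w' + 41w = -exp(4*x).
Characteristic equation r² + 8r + 41 = 0 has discriminant (8)² - 4·(41) = -100 < 0, so r = -4 ± 5i.
Hence w_h = C1*cos(5*x)*exp(-4*x) + C2*exp(-4*x)*sin(5*x).
Try w_p = A*exp(4*x). Substituting into the equation and dividing by exp(4*x) gives A = -1/89, so w_p = -exp(4*x)/89.
General solution: w = -exp(4*x)/89 + C1*cos(5*x)*exp(-4*x) + C2*exp(-4*x)*sin(5*x).
Apply the initial conditions: w(0) = -1/89 + C1 = -1 and w'(0) = -4/89 - 4*C1 + 5*C2 = -2. Solving gives C1 = -88/89, C2 = -526/445.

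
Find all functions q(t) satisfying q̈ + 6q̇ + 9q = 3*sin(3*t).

Characteristic equation r² + 6r + 9 = 0 has discriminant (6)² - 4·(9) = 0, so r = -3 is a repeated root.
Hence q_h = (C1 + C2*t)*exp(-3*t).
Try q_p = A*cos(3*t) + B*sin(3*t). Substituting and equating the coefficients of cos(3t) and sin(3t) gives A = -1/6, B = 0, so q_p = -cos(3*t)/6.

q = -cos(3*t)/6 + C1*exp(-3*t) + C2*t*exp(-3*t)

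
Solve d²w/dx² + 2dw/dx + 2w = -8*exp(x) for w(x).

Characteristic equation r² + 2r + 2 = 0 has discriminant (2)² - 4·(2) = -4 < 0, so r = -1 ± i.
Hence w_h = C1*cos(x)*exp(-x) + C2*exp(-x)*sin(x).
Try w_p = A*exp(x). Substituting into the equation and dividing by exp(x) gives A = -8/5, so w_p = -8*exp(x)/5.

w = -8*exp(x)/5 + C1*cos(x)*exp(-x) + C2*exp(-x)*sin(x)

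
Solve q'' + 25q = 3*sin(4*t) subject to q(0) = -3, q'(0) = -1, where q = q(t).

q = -3*cos(5*t) - 7*sin(5*t)/15 + sin(4*t)/3

Characteristic equation r² + 25 = 0 has discriminant (0)² - 4·(25) = -100 < 0, so r = ± 5i.
Hence q_h = C1*cos(5*t) + C2*sin(5*t).
Try q_p = A*cos(4*t) + B*sin(4*t). Substituting and equating the coefficients of cos(4t) and sin(4t) gives A = 0, B = 1/3, so q_p = sin(4*t)/3.
General solution: q = sin(4*t)/3 + C1*cos(5*t) + C2*sin(5*t).
Apply the initial conditions: q(0) = C1 = -3 and q'(0) = 4/3 + 5*C2 = -1. Solving gives C1 = -3, C2 = -7/15.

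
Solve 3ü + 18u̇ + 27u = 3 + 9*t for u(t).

u = -1/9 + t/3 + C1*exp(-3*t) + C2*t*exp(-3*t)

Divide through by 3: u'' + 6u' + 9u = 1 + 3*t.
Characteristic equation r² + 6r + 9 = 0 has discriminant (6)² - 4·(9) = 0, so r = -3 is a repeated root.
Hence u_h = (C1 + C2*t)*exp(-3*t).
For the particular solution try u_p = A0 + A1*t. Substituting and matching coefficients of each power of t gives A0 = -1/9, A1 = 1/3, so u_p = -1/9 + t/3.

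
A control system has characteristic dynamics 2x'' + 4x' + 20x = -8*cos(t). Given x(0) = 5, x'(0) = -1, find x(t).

x = -36*cos(t)/85 - 8*sin(t)/85 + 128*exp(-t)*sin(3*t)/85 + 461*cos(3*t)*exp(-t)/85

Divide through by 2: x'' + 2x' + 10x = -4*cos(t).
Characteristic equation r² + 2r + 10 = 0 has discriminant (2)² - 4·(10) = -36 < 0, so r = -1 ± 3i.
Hence x_h = C1*cos(3*t)*exp(-t) + C2*exp(-t)*sin(3*t).
Try x_p = A*cos(t) + B*sin(t). Substituting and equating the coefficients of cos(t) and sin(t) gives A = -36/85, B = -8/85, so x_p = -36*cos(t)/85 - 8*sin(t)/85.
General solution: x = -36*cos(t)/85 - 8*sin(t)/85 + C1*cos(3*t)*exp(-t) + C2*exp(-t)*sin(3*t).
Apply the initial conditions: x(0) = -36/85 + C1 = 5 and x'(0) = -8/85 - C1 + 3*C2 = -1. Solving gives C1 = 461/85, C2 = 128/85.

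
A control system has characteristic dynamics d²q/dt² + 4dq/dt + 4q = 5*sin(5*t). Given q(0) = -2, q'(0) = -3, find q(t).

q = -1582*exp(-2*t)/841 - 105*sin(5*t)/841 - 100*cos(5*t)/841 - 178*t*exp(-2*t)/29

Characteristic equation r² + 4r + 4 = 0 has discriminant (4)² - 4·(4) = 0, so r = -2 is a repeated root.
Hence q_h = (C1 + C2*t)*exp(-2*t).
Try q_p = A*cos(5*t) + B*sin(5*t). Substituting and equating the coefficients of cos(5t) and sin(5t) gives A = -100/841, B = -105/841, so q_p = -105*sin(5*t)/841 - 100*cos(5*t)/841.
General solution: q = -105*sin(5*t)/841 - 100*cos(5*t)/841 + C1*exp(-2*t) + C2*t*exp(-2*t).
Apply the initial conditions: q(0) = -100/841 + C1 = -2 and q'(0) = -525/841 + C2 - 2*C1 = -3. Solving gives C1 = -1582/841, C2 = -178/29.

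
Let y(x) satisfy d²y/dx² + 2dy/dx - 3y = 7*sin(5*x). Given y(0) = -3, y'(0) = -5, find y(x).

y = -329*exp(x)/104 - 49*sin(5*x)/221 - 35*cos(5*x)/442 + 33*exp(-3*x)/136

Characteristic equation r² + 2r - 3 = 0 factors as (r - 1)(r + 3) = 0, so r = 1, -3.
Hence y_h = C1*exp(x) + C2*exp(-3*x).
Try y_p = A*cos(5*x) + B*sin(5*x). Substituting and equating the coefficients of cos(5x) and sin(5x) gives A = -35/442, B = -49/221, so y_p = -49*sin(5*x)/221 - 35*cos(5*x)/442.
General solution: y = -49*sin(5*x)/221 - 35*cos(5*x)/442 + C1*exp(x) + C2*exp(-3*x).
Apply the initial conditions: y(0) = -35/442 + C1 + C2 = -3 and y'(0) = -245/221 + C1 - 3*C2 = -5. Solving gives C1 = -329/104, C2 = 33/136.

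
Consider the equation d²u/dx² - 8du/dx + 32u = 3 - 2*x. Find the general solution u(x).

Characteristic equation r² - 8r + 32 = 0 has discriminant (-8)² - 4·(32) = -64 < 0, so r = 4 ± 4i.
Hence u_h = C1*cos(4*x)*exp(4*x) + C2*exp(4*x)*sin(4*x).
For the particular solution try u_p = A0 + A1*x. Substituting and matching coefficients of each power of x gives A0 = 5/64, A1 = -1/16, so u_p = 5/64 - x/16.

u = 5/64 - x/16 + C1*cos(4*x)*exp(4*x) + C2*exp(4*x)*sin(4*x)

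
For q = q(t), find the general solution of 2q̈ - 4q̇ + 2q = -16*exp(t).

q = C1*exp(t) - 4*t**2*exp(t) + C2*t*exp(t)

Divide through by 2: q'' - 2q' + q = -8*exp(t).
Characteristic equation r² - 2r + 1 = 0 has discriminant (-2)² - 4·(1) = 0, so r = 1 is a repeated root.
Hence q_h = (C1 + C2*t)*exp(t).
Since exp(t) solves the homogeneous equation (r = 1 is a root of multiplicity 2), multiply the trial by t^2. Try q_p = A*t^2*exp(t). Substituting into the equation and dividing by exp(t) gives A = -4, so q_p = -4*t^2*exp(t).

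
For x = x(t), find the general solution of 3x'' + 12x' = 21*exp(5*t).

x = C2 + 7*exp(5*t)/45 + C1*exp(-4*t)

Divide through by 3: x'' + 4x' = 7*exp(5*t).
Characteristic equation r² + 4r = 0 factors as (r + 4)r = 0, so r = -4, 0.
Hence x_h = C1*exp(-4*t) + C2.
Try x_p = A*exp(5*t). Substituting into the equation and dividing by exp(5*t) gives A = 7/45, so x_p = 7*exp(5*t)/45.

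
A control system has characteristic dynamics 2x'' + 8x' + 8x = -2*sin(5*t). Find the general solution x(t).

Divide through by 2: x'' + 4x' + 4x = -sin(5*t).
Characteristic equation r² + 4r + 4 = 0 has discriminant (4)² - 4·(4) = 0, so r = -2 is a repeated root.
Hence x_h = (C1 + C2*t)*exp(-2*t).
Try x_p = A*cos(5*t) + B*sin(5*t). Substituting and equating the coefficients of cos(5t) and sin(5t) gives A = 20/841, B = 21/841, so x_p = 20*cos(5*t)/841 + 21*sin(5*t)/841.

x = 20*cos(5*t)/841 + 21*sin(5*t)/841 + C1*exp(-2*t) + C2*t*exp(-2*t)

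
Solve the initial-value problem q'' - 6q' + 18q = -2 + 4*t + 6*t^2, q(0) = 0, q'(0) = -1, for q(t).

Characteristic equation r² - 6r + 18 = 0 has discriminant (-6)² - 4·(18) = -36 < 0, so r = 3 ± 3i.
Hence q_h = C1*cos(3*t)*exp(3*t) + C2*exp(3*t)*sin(3*t).
For the particular solution try q_p = A0 + A1*t + A2*t^2. Substituting and matching coefficients of each power of t gives A0 = 0, A1 = 4/9, A2 = 1/3, so q_p = t^2/3 + 4*t/9.
General solution: q = t^2/3 + 4*t/9 + C1*cos(3*t)*exp(3*t) + C2*exp(3*t)*sin(3*t).
Apply the initial conditions: q(0) = C1 = 0 and q'(0) = 4/9 + 3*C1 + 3*C2 = -1. Solving gives C1 = 0, C2 = -13/27.

q = t**2/3 + 4*t/9 - 13*exp(3*t)*sin(3*t)/27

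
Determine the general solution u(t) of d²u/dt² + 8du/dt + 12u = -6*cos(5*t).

Characteristic equation r² + 8r + 12 = 0 factors as (r + 6)(r + 2) = 0, so r = -6, -2.
Hence u_h = C1*exp(-6*t) + C2*exp(-2*t).
Try u_p = A*cos(5*t) + B*sin(5*t). Substituting and equating the coefficients of cos(5t) and sin(5t) gives A = 78/1769, B = -240/1769, so u_p = -240*sin(5*t)/1769 + 78*cos(5*t)/1769.

u = -240*sin(5*t)/1769 + 78*cos(5*t)/1769 + C1*exp(-6*t) + C2*exp(-2*t)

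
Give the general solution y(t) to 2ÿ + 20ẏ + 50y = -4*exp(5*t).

Divide through by 2: y'' + 10y' + 25y = -2*exp(5*t).
Characteristic equation r² + 10r + 25 = 0 has discriminant (10)² - 4·(25) = 0, so r = -5 is a repeated root.
Hence y_h = (C1 + C2*t)*exp(-5*t).
Try y_p = A*exp(5*t). Substituting into the equation and dividing by exp(5*t) gives A = -1/50, so y_p = -exp(5*t)/50.

y = -exp(5*t)/50 + C1*exp(-5*t) + C2*t*exp(-5*t)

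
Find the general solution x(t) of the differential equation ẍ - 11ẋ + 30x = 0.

Characteristic equation r² - 11r + 30 = 0 factors as (r - 5)(r - 6) = 0, so r = 5, 6.
Hence x_h = C1*exp(5*t) + C2*exp(6*t).

x = C1*exp(5*t) + C2*exp(6*t)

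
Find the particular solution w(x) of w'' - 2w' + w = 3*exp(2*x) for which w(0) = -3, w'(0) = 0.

w = -6*exp(x) + 3*exp(2*x)

Characteristic equation r² - 2r + 1 = 0 has discriminant (-2)² - 4·(1) = 0, so r = 1 is a repeated root.
Hence w_h = (C1 + C2*x)*exp(x).
Try w_p = A*exp(2*x). Substituting into the equation and dividing by exp(2*x) gives A = 3, so w_p = 3*exp(2*x).
General solution: w = 3*exp(2*x) + C1*exp(x) + C2*x*exp(x).
Apply the initial conditions: w(0) = 3 + C1 = -3 and w'(0) = 6 + C1 + C2 = 0. Solving gives C1 = -6, C2 = 0.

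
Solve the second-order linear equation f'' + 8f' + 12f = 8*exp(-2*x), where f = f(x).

Characteristic equation r² + 8r + 12 = 0 factors as (r + 2)(r + 6) = 0, so r = -2, -6.
Hence f_h = C1*exp(-2*x) + C2*exp(-6*x).
Since exp(-2*x) solves the homogeneous equation (r = -2 is a root of multiplicity 1), multiply the trial by x. Try f_p = A*x*exp(-2*x). Substituting into the equation and dividing by exp(-2*x) gives A = 2, so f_p = 2*x*exp(-2*x).

f = C1*exp(-2*x) + C2*exp(-6*x) + 2*x*exp(-2*x)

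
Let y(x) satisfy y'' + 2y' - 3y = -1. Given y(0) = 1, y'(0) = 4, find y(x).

Characteristic equation r² + 2r - 3 = 0 factors as (r - 1)(r + 3) = 0, so r = 1, -3.
Hence y_h = C1*exp(x) + C2*exp(-3*x).
For the particular solution try y_p = A0. Substituting and matching coefficients of each power of x gives A0 = 1/3, so y_p = 1/3.
General solution: y = 1/3 + C1*exp(x) + C2*exp(-3*x).
Apply the initial conditions: y(0) = 1/3 + C1 + C2 = 1 and y'(0) = C1 - 3*C2 = 4. Solving gives C1 = 3/2, C2 = -5/6.

y = 1/3 - 5*exp(-3*x)/6 + 3*exp(x)/2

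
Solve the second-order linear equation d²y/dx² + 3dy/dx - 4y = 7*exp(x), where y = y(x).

y = C1*exp(x) + C2*exp(-4*x) + 7*x*exp(x)/5

Characteristic equation r² + 3r - 4 = 0 factors as (r - 1)(r + 4) = 0, so r = 1, -4.
Hence y_h = C1*exp(x) + C2*exp(-4*x).
Since exp(x) solves the homogeneous equation (r = 1 is a root of multiplicity 1), multiply the trial by x. Try y_p = A*x*exp(x). Substituting into the equation and dividing by exp(x) gives A = 7/5, so y_p = 7*x*exp(x)/5.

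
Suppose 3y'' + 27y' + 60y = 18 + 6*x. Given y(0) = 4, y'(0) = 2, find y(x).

y = 51/200 - 422*exp(-5*x)/25 + x/10 + 165*exp(-4*x)/8

Divide through by 3: y'' + 9y' + 20y = 6 + 2*x.
Characteristic equation r² + 9r + 20 = 0 factors as (r + 5)(r + 4) = 0, so r = -5, -4.
Hence y_h = C1*exp(-5*x) + C2*exp(-4*x).
For the particular solution try y_p = A0 + A1*x. Substituting and matching coefficients of each power of x gives A0 = 51/200, A1 = 1/10, so y_p = 51/200 + x/10.
General solution: y = 51/200 + x/10 + C1*exp(-5*x) + C2*exp(-4*x).
Apply the initial conditions: y(0) = 51/200 + C1 + C2 = 4 and y'(0) = 1/10 - 5*C1 - 4*C2 = 2. Solving gives C1 = -422/25, C2 = 165/8.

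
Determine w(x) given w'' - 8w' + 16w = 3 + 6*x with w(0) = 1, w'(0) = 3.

Characteristic equation r² - 8r + 16 = 0 has discriminant (-8)² - 4·(16) = 0, so r = 4 is a repeated root.
Hence w_h = (C1 + C2*x)*exp(4*x).
For the particular solution try w_p = A0 + A1*x. Substituting and matching coefficients of each power of x gives A0 = 3/8, A1 = 3/8, so w_p = 3/8 + 3*x/8.
General solution: w = 3/8 + 3*x/8 + C1*exp(4*x) + C2*x*exp(4*x).
Apply the initial conditions: w(0) = 3/8 + C1 = 1 and w'(0) = 3/8 + C2 + 4*C1 = 3. Solving gives C1 = 5/8, C2 = 1/8.

w = 3/8 + 3*x/8 + 5*exp(4*x)/8 + x*exp(4*x)/8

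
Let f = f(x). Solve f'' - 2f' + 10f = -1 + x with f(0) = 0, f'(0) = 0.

f = -2/25 + x/10 - 3*exp(x)*sin(3*x)/50 + 2*cos(3*x)*exp(x)/25

Characteristic equation r² - 2r + 10 = 0 has discriminant (-2)² - 4·(10) = -36 < 0, so r = 1 ± 3i.
Hence f_h = C1*cos(3*x)*exp(x) + C2*exp(x)*sin(3*x).
For the particular solution try f_p = A0 + A1*x. Substituting and matching coefficients of each power of x gives A0 = -2/25, A1 = 1/10, so f_p = -2/25 + x/10.
General solution: f = -2/25 + x/10 + C1*cos(3*x)*exp(x) + C2*exp(x)*sin(3*x).
Apply the initial conditions: f(0) = -2/25 + C1 = 0 and f'(0) = 1/10 + C1 + 3*C2 = 0. Solving gives C1 = 2/25, C2 = -3/50.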